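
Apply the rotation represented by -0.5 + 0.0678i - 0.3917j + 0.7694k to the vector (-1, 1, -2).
(0.215, 1.699, -1.751)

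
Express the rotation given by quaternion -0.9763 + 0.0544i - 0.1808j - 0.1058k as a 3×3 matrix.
[[0.9122, -0.2263, 0.3415], [0.1869, 0.9717, 0.1445], [-0.3645, -0.068, 0.9287]]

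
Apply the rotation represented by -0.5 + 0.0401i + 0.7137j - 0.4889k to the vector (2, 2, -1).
(-1.104, 2.788, -0.105)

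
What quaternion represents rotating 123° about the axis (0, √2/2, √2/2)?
0.4772 + 0.6214j + 0.6214k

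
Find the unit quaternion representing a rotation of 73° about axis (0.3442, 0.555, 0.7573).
0.8039 + 0.2047i + 0.3301j + 0.4505k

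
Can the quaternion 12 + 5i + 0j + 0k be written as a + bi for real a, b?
Yes. The quaternion 12 + 5i has j- and k-coefficients y = z = 0, so it lies in the complex subalgebra spanned by 1 and i.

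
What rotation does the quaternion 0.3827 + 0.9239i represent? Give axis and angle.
axis = (1, 0, 0), θ = 3π/4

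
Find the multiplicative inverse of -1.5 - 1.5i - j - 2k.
-0.1579 + 0.1579i + 0.1053j + 0.2105k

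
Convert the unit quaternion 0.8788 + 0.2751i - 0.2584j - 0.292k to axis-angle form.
axis = (0.5765, -0.5415, -0.6119), θ = 57°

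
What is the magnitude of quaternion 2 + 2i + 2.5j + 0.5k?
3.808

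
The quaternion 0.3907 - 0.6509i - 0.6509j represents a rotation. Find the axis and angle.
axis = (-√2/2, -√2/2, 0), θ = 134°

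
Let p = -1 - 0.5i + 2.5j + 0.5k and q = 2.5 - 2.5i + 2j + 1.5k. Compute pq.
-9.5 + 4i + 3.75j + 5k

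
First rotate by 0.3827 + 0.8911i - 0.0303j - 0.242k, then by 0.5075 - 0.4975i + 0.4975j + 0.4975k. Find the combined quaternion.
0.773 + 0.1565i + 0.4979j - 0.3607k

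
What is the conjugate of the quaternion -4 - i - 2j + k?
-4 + i + 2j - k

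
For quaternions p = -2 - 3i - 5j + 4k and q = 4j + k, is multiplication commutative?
No: pq = 16 - 21i - 5j - 14k ≠ 16 + 21i - 11j + 10k = qp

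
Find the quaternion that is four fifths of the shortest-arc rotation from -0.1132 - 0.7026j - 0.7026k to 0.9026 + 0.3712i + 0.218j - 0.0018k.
-0.8404 - 0.3331i - 0.3843j - 0.1871k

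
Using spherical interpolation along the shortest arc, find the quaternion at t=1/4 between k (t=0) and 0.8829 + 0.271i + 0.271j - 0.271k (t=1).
-0.2921 - 0.0897i - 0.0897j + 0.9479k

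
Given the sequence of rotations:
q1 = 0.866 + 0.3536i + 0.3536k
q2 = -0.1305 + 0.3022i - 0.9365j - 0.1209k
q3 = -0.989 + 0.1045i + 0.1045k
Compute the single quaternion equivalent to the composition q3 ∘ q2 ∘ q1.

q2 · q1 = -0.1771 - 0.1156i - 0.9606j + 0.1803k
q3 · q2 · q1 = 0.1684 + 0.1962i + 0.9191j - 0.2972k
0.1684 + 0.1962i + 0.9191j - 0.2972k


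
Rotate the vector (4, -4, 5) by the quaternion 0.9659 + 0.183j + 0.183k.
(6.646, -1.983, 2.983)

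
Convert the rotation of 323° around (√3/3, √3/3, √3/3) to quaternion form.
-0.9483 + 0.1832i + 0.1832j + 0.1832k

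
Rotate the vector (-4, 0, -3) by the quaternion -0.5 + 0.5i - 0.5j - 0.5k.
(0, -3, 4)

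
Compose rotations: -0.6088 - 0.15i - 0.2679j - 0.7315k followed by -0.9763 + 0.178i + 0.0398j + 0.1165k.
0.717 + 0.0402i + 0.3501j + 0.6015k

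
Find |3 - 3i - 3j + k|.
√28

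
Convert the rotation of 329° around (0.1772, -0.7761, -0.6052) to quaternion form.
-0.9636 + 0.0474i - 0.2074j - 0.1617k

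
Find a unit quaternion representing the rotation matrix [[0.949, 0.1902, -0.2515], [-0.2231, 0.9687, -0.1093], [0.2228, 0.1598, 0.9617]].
0.9848 + 0.0683i - 0.1204j - 0.1049k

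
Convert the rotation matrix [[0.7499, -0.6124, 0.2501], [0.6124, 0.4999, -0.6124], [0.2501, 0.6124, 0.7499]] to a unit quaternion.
0.866 + 0.3536i + 0.3536k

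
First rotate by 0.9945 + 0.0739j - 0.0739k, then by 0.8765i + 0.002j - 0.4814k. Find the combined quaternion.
-0.0357 + 0.9071i + 0.0668j - 0.414k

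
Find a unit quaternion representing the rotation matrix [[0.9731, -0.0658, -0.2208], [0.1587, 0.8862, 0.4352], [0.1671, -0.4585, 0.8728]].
0.9659 - 0.2313i - 0.1004j + 0.0581k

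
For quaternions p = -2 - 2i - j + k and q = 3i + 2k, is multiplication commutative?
No: pq = 4 - 8i + 7j - k ≠ 4 - 4i - 7j - 7k = qp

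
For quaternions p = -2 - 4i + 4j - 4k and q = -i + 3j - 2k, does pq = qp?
No: pq = -24 + 6i - 10j - 4k ≠ -24 - 2i - 2j + 12k = qp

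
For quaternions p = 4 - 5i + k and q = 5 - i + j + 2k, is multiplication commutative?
No: pq = 13 - 30i + 13j + 8k ≠ 13 - 28i - 5j + 18k = qp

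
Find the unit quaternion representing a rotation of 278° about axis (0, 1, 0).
-0.7547 + 0.6561j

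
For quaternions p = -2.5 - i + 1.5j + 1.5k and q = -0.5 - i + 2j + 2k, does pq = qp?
No: pq = -5.75 + 3i - 5.25j - 6.25k ≠ -5.75 + 3i - 6.25j - 5.25k = qp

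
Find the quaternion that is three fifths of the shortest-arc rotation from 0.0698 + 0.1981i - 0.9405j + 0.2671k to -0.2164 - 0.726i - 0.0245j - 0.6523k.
0.191 + 0.6227i - 0.4586j + 0.6046k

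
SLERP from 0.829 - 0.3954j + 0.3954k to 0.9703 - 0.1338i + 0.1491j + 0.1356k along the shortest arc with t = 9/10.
0.974 - 0.1221i + 0.0936j + 0.1661k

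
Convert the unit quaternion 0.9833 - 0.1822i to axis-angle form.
axis = (-1, 0, 0), θ = 21°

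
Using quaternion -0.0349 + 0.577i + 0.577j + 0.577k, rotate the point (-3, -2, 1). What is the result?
(0.208, -0.507, -3.701)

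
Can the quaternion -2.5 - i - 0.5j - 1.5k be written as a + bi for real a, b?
No. The quaternion -2.5 - i - 0.5j - 1.5k has j-coefficient y = -0.5 and k-coefficient z = -1.5, not both zero, so it does not lie in the complex subalgebra spanned by 1 and i.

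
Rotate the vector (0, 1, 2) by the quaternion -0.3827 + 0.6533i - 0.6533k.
(-2.207, 0.293, -0.207)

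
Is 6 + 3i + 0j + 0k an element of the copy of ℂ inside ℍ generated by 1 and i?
Yes. The quaternion 6 + 3i has j- and k-coefficients y = z = 0, so it lies in the complex subalgebra spanned by 1 and i.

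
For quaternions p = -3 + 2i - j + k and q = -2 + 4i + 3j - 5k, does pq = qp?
No: pq = 6 - 14i + 7j + 23k ≠ 6 - 18i - 21j + 3k = qp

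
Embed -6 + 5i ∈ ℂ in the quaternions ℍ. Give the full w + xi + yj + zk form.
-6 + 5i + 0j + 0k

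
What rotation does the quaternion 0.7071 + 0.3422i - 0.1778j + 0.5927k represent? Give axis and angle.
axis = (0.4839, -0.2514, 0.8382), θ = π/2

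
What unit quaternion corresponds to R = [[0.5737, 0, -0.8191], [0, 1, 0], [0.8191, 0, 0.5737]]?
0.887 - 0.4617j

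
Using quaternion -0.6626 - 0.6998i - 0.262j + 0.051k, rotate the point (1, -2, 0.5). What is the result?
(0.127, -0.209, -2.278)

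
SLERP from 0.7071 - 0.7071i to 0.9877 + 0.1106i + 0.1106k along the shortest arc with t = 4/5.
0.9933 - 0.0686i + 0.0931k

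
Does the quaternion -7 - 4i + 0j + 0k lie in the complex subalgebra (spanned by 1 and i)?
Yes. The quaternion -7 - 4i has j- and k-coefficients y = z = 0, so it lies in the complex subalgebra spanned by 1 and i.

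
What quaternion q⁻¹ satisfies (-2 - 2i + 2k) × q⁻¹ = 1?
-0.1667 + 0.1667i - 0.1667k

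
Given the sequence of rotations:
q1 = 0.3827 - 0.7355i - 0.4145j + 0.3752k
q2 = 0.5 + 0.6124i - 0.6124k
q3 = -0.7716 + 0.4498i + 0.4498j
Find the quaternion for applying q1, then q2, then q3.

q2 · q1 = 0.8715 - 0.3872i + 0.0134j - 0.3006k
q3 · q2 · q1 = -0.5043 + 0.5556i + 0.5169j + 0.4121k
-0.5043 + 0.5556i + 0.5169j + 0.4121k


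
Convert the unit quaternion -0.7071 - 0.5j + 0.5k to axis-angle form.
axis = (0, -√2/2, √2/2), θ = 3π/2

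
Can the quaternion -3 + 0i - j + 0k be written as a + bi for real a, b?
No. The quaternion -3 - j has j-coefficient y = -1 and k-coefficient z = 0, not both zero, so it does not lie in the complex subalgebra spanned by 1 and i.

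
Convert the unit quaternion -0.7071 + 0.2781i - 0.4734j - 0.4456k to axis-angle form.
axis = (0.3933, -0.6695, -0.6302), θ = 3π/2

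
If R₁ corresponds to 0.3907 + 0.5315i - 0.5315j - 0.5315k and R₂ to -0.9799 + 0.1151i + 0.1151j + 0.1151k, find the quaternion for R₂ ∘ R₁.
-0.3217 - 0.4758i + 0.6881j + 0.4434k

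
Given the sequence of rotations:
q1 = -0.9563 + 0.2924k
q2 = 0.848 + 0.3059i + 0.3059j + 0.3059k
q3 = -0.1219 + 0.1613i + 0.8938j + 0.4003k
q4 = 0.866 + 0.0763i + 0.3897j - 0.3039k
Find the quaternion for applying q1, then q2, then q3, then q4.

q2 · q1 = -0.9004 - 0.2031i - 0.382j - 0.0446k
q3 · q2 · q1 = 0.5018 - 0.0074i - 0.8323j - 0.2351k
q4 · q3 · q2 · q1 = 0.688 - 0.3127i - 0.505j - 0.4167k
0.688 - 0.3127i - 0.505j - 0.4167k


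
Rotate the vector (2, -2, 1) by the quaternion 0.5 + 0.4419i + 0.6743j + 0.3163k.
(0.176, 0.99, -2.826)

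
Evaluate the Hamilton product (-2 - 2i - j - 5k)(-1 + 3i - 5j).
3 - 29i - 4j + 18k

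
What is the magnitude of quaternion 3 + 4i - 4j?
√41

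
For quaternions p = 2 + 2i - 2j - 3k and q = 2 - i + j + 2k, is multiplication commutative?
No: pq = 14 + i - 3j - 2k ≠ 14 + 3i - j - 2k = qp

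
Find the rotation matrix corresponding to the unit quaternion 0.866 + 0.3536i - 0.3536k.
[[0.7499, 0.6124, -0.2501], [-0.6124, 0.4999, -0.6124], [-0.2501, 0.6124, 0.7499]]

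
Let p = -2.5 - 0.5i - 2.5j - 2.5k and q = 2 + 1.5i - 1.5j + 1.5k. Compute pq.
-4.25 - 12.25i - 4.25j - 4.25k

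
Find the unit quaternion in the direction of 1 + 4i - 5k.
0.1543 + 0.6172i - 0.7715k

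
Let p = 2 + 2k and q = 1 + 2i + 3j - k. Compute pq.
4 - 2i + 10j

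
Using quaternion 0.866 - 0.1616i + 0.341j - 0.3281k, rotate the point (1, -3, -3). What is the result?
(-2.912, -3.044, -1.119)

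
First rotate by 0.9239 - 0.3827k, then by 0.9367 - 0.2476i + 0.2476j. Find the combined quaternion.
0.8654 - 0.3235i + 0.134j - 0.3585k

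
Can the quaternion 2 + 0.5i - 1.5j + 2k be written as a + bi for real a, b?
No. The quaternion 2 + 0.5i - 1.5j + 2k has j-coefficient y = -1.5 and k-coefficient z = 2, not both zero, so it does not lie in the complex subalgebra spanned by 1 and i.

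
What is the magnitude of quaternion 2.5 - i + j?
2.872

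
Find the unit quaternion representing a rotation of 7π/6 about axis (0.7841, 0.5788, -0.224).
-0.2588 + 0.7574i + 0.5591j - 0.2164k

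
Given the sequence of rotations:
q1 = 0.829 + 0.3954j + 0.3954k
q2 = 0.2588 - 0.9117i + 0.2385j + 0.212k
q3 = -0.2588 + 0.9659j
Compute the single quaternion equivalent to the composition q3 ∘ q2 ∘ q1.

q2 · q1 = 0.0364 - 0.7453i + 0.6605j - 0.0824k
q3 · q2 · q1 = -0.6474 + 0.1133i - 0.1358j + 0.7412k
-0.6474 + 0.1133i - 0.1358j + 0.7412k


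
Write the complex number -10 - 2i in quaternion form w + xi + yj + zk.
-10 - 2i + 0j + 0k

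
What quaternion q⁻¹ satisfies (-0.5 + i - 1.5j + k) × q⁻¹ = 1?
-0.1111 - 0.2222i + 0.3333j - 0.2222k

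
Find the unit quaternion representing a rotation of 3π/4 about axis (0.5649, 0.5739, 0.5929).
0.3827 + 0.5219i + 0.5302j + 0.5478k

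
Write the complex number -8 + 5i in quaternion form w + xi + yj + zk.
-8 + 5i + 0j + 0k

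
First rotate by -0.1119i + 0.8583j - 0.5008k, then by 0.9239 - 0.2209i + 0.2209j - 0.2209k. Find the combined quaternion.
-0.3249 - 0.0244i + 0.7071j - 0.6276k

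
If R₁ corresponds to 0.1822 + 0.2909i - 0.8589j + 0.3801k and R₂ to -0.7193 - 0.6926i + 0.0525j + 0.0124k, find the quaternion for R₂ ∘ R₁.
0.1108 - 0.3048i + 0.8942j + 0.3085k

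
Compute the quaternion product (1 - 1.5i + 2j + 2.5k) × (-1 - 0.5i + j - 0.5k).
-2.5 - 2.5i - 3j - 3.5k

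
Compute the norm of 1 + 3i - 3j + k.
√20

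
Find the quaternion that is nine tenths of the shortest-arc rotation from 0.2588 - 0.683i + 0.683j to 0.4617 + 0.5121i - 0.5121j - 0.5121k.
-0.3982 - 0.5548i + 0.5548j + 0.4751k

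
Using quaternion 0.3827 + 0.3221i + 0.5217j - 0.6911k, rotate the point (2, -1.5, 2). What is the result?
(-2.389, -2.077, -0.481)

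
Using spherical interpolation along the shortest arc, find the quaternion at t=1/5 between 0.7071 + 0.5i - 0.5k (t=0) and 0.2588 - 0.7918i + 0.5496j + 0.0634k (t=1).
0.566 + 0.6632i - 0.1483j - 0.4667k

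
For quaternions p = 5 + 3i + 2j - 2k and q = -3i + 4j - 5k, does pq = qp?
No: pq = -9 - 17i + 41j - 7k ≠ -9 - 13i - j - 43k = qp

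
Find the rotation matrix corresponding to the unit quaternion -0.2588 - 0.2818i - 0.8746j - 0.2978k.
[[-0.7072, 0.3388, 0.6205], [0.6471, 0.6638, 0.3751], [-0.2849, 0.6668, -0.6887]]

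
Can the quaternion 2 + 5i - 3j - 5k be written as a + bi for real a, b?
No. The quaternion 2 + 5i - 3j - 5k has j-coefficient y = -3 and k-coefficient z = -5, not both zero, so it does not lie in the complex subalgebra spanned by 1 and i.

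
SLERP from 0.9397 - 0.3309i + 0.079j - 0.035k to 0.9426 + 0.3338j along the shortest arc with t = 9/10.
0.95 - 0.0341i + 0.3103j - 0.0036k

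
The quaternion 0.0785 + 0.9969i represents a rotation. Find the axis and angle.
axis = (1, 0, 0), θ = 171°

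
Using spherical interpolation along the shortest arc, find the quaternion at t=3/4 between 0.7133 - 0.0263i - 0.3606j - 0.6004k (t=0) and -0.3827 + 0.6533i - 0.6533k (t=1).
-0.0857 + 0.5762i - 0.1301j - 0.8023k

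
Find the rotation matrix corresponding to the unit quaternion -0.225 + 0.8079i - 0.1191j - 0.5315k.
[[0.4066, -0.4316, -0.8052], [0.0467, -0.8704, 0.4902], [-0.9124, -0.237, -0.3338]]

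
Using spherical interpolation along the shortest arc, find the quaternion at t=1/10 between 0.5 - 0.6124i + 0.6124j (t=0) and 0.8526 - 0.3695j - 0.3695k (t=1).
0.6002 - 0.5896i + 0.5381j - 0.0515k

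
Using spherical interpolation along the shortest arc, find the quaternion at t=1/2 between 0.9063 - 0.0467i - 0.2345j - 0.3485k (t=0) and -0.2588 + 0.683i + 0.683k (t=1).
0.6717 - 0.4207i - 0.1352j - 0.5947k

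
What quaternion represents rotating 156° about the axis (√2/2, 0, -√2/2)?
0.2079 + 0.6917i - 0.6917k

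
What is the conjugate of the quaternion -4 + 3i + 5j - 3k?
-4 - 3i - 5j + 3k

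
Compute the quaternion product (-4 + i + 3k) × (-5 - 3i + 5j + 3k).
14 - 8i - 32j - 22k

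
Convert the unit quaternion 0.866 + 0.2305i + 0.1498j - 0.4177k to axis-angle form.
axis = (0.461, 0.2996, -0.8353), θ = π/3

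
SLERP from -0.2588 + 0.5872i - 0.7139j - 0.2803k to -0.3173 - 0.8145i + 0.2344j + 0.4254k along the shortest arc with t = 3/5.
0.091 + 0.7849i - 0.4659j - 0.3983k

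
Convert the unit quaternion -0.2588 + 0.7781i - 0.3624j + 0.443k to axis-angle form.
axis = (0.8055, -0.3752, 0.4586), θ = 7π/6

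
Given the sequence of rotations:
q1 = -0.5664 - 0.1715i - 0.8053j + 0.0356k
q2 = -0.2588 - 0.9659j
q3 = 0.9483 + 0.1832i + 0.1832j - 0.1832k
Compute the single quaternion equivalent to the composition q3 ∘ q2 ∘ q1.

q2 · q1 = -0.6313 + 0.01i + 0.7555j - 0.1749k
q3 · q2 · q1 = -0.7709 + 0.0002i + 0.631j + 0.0864k
-0.7709 + 0.0002i + 0.631j + 0.0864k


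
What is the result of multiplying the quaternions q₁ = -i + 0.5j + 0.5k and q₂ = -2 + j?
-0.5 + 1.5i - j - 2k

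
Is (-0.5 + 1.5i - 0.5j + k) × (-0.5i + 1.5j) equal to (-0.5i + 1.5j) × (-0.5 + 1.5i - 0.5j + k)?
No: pq = 1.5 - 1.25i - 1.25j + 2k ≠ 1.5 + 1.75i - 0.25j - 2k = qp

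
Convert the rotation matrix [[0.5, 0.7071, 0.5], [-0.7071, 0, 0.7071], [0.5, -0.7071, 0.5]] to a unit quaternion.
0.7071 - 0.5i - 0.5k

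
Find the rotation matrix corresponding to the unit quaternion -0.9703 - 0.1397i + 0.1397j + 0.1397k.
[[0.9219, 0.2321, -0.3101], [-0.3101, 0.9219, -0.2321], [0.2321, 0.3101, 0.9219]]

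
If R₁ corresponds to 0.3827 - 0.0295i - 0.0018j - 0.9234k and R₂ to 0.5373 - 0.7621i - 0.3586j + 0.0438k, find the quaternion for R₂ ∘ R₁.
0.2229 + 0.0237i - 0.8432j - 0.4886k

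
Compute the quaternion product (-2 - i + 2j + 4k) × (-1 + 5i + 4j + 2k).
-9 - 21i + 12j - 22k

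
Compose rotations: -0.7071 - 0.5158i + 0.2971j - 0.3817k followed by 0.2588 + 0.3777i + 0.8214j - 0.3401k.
-0.362 - 0.613i - 0.1843j + 0.6776k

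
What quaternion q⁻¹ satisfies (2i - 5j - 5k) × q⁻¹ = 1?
-0.037i + 0.0926j + 0.0926k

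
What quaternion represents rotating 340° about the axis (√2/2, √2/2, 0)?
-0.9848 + 0.1228i + 0.1228j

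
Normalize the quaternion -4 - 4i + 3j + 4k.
-0.5298 - 0.5298i + 0.3974j + 0.5298k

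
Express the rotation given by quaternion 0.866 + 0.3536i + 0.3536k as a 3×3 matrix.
[[0.7499, -0.6124, 0.2501], [0.6124, 0.4999, -0.6124], [0.2501, 0.6124, 0.7499]]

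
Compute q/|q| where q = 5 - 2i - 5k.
0.6804 - 0.2722i - 0.6804k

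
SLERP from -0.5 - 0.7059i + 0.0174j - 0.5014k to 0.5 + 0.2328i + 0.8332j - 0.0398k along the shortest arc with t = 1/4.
-0.5759 - 0.6642i - 0.2476j - 0.4073k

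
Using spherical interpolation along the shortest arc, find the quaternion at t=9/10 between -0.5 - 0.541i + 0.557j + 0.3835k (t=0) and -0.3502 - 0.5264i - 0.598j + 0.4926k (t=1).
-0.3986 - 0.5715i - 0.4954j + 0.5187k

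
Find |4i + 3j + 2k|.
√29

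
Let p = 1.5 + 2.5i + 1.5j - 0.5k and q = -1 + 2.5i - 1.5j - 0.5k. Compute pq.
-5.75 - 0.25i - 3.75j - 7.75k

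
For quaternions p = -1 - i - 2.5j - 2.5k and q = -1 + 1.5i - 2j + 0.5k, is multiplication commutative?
No: pq = -1.25 - 6.75i + 1.25j + 7.75k ≠ -1.25 + 5.75i + 7.75j - 3.75k = qp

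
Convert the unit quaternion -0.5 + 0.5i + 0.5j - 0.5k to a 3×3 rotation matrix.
[[0, 0, -1], [1, 0, 0], [0, -1, 0]]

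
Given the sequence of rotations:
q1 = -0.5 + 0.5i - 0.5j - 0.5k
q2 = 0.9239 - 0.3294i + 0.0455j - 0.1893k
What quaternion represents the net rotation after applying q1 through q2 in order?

q2 · q1 = -0.3691 + 0.5092i - 0.744j - 0.2253k
-0.3691 + 0.5092i - 0.744j - 0.2253k


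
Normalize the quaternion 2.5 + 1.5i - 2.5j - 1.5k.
0.6063 + 0.3638i - 0.6063j - 0.3638k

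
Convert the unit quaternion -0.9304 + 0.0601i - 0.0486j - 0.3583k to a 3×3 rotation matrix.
[[0.7385, -0.6726, 0.0474], [0.6609, 0.736, 0.1467], [-0.1335, -0.077, 0.9881]]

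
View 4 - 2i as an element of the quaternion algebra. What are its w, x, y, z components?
4 - 2i + 0j + 0k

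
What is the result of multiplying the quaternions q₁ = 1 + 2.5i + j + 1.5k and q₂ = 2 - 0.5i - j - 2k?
7.25 + 4i + 5.25j - k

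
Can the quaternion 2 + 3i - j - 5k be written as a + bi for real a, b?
No. The quaternion 2 + 3i - j - 5k has j-coefficient y = -1 and k-coefficient z = -5, not both zero, so it does not lie in the complex subalgebra spanned by 1 and i.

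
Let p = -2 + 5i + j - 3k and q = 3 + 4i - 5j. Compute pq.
-21 - 8i + j - 38k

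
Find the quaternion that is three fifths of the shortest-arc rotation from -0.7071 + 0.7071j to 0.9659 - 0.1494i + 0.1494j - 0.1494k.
-0.9645 + 0.0992i + 0.2237j + 0.0992k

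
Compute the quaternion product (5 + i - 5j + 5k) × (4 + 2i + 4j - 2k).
48 + 4i + 12j + 24k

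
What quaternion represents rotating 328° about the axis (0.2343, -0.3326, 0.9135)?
-0.9613 + 0.0646i - 0.0917j + 0.2518k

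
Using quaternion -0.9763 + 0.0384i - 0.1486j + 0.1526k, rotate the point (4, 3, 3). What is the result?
(5.402, 1.703, 1.384)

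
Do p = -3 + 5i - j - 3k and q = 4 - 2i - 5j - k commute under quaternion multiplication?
No: pq = -10 + 12i + 22j - 36k ≠ -10 + 40i + 18k = qp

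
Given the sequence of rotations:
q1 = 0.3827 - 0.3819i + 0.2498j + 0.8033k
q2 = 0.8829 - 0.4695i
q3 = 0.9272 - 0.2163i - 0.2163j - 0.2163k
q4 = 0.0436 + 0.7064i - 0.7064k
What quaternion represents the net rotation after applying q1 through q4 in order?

q2 · q1 = 0.1586 - 0.5169i + 0.5977j + 0.592k
q3 · q2 · q1 = 0.2926 - 0.5123i + 0.7597j + 0.2735k
q4 · q3 · q2 · q1 = 0.5678 + 0.721i + 0.2018j + 0.3419k
0.5678 + 0.721i + 0.2018j + 0.3419k


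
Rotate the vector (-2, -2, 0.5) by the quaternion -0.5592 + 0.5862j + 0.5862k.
(-0.89, 1.029, -2.529)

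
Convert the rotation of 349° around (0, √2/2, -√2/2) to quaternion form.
-0.9954 + 0.0678j - 0.0678k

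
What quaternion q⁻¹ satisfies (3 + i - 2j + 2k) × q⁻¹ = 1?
0.1667 - 0.0556i + 0.1111j - 0.1111k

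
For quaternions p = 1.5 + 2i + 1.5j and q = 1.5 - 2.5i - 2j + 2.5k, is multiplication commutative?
No: pq = 10.25 + 3i - 5.75j + 3.5k ≠ 10.25 - 4.5i + 4.25j + 4k = qp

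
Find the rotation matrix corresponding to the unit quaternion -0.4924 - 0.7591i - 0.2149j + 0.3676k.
[[0.6374, 0.6883, -0.3465], [-0.0358, -0.4227, -0.9056], [-0.7697, 0.5896, -0.2448]]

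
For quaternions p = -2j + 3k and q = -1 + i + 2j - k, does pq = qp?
No: pq = 7 - 4i + 5j - k ≠ 7 + 4i - j - 5k = qp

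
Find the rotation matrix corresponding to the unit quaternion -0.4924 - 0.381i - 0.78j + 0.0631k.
[[-0.2248, 0.6565, 0.7201], [0.5322, 0.7017, -0.4736], [-0.8162, 0.2768, -0.5071]]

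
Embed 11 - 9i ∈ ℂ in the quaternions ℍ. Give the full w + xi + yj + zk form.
11 - 9i + 0j + 0k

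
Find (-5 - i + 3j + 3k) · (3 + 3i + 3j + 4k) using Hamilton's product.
-33 - 15i + 7j - 23k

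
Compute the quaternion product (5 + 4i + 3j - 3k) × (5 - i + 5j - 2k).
8 + 24i + 51j - 2k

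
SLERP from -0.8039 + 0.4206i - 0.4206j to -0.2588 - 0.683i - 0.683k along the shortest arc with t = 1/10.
-0.7469 + 0.5128i - 0.411j + 0.1018k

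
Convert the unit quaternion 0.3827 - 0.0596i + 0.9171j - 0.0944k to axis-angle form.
axis = (-0.0645, 0.9927, -0.1022), θ = 3π/4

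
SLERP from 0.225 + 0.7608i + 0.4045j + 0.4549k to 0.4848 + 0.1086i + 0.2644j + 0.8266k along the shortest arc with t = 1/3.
0.3397 + 0.582i + 0.386j + 0.63k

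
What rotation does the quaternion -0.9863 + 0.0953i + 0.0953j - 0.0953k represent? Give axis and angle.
axis = (√3/3, √3/3, -√3/3), θ = 341°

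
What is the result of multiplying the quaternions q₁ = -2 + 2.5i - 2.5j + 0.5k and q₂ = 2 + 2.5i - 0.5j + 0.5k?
-11.75 - i - 4j + 5k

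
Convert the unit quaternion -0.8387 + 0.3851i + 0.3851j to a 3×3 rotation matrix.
[[0.7034, 0.2966, -0.646], [0.2966, 0.7034, 0.646], [0.646, -0.646, 0.4068]]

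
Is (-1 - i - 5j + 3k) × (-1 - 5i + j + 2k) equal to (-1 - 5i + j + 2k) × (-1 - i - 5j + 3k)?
No: pq = -5 - 7i - 9j - 31k ≠ -5 + 19i + 17j + 21k = qp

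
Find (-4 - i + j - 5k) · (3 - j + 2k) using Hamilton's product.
-1 - 6i + 9j - 22k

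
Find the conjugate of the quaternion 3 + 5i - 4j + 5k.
3 - 5i + 4j - 5k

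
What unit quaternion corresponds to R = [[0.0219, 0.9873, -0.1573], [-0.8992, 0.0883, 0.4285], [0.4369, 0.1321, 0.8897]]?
0.7071 - 0.1048i - 0.2101j - 0.667k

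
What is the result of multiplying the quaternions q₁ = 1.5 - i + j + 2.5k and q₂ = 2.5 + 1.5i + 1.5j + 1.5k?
-2.5i + 10j + 5.5k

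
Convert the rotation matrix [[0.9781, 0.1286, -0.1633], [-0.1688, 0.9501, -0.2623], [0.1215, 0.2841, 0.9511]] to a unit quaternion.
0.9848 + 0.1387i - 0.0723j - 0.0755k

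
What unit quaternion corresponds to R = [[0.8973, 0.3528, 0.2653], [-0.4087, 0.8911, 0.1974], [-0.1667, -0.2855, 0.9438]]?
0.9659 - 0.125i + 0.1118j - 0.1971k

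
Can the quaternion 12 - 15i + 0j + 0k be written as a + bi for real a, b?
Yes. The quaternion 12 - 15i has j- and k-coefficients y = z = 0, so it lies in the complex subalgebra spanned by 1 and i.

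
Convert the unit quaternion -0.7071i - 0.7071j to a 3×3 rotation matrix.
[[0, 1, 0], [1, 0, 0], [0, 0, -1]]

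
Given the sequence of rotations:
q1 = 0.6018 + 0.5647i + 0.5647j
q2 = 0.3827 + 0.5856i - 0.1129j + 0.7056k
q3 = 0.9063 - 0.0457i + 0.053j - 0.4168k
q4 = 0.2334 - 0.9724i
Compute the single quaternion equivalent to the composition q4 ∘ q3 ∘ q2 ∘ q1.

q2 · q1 = -0.0366 + 0.1701i + 0.5466j + 0.8191k
q3 · q2 · q1 = 0.287 + 0.4271i + 0.46j + 0.7236k
q4 · q3 · q2 · q1 = 0.4823 - 0.1794i + 0.811j - 0.2784k
0.4823 - 0.1794i + 0.811j - 0.2784k


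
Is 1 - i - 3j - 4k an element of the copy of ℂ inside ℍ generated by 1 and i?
No. The quaternion 1 - i - 3j - 4k has j-coefficient y = -3 and k-coefficient z = -4, not both zero, so it does not lie in the complex subalgebra spanned by 1 and i.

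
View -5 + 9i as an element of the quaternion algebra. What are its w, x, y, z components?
-5 + 9i + 0j + 0k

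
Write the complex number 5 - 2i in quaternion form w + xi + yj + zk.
5 - 2i + 0j + 0k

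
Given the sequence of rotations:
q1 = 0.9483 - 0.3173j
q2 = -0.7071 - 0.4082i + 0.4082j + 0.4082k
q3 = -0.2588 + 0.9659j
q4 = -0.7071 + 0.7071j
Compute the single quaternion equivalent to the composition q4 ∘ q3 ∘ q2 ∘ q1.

q2 · q1 = -0.541 - 0.2576i + 0.6115j + 0.5166k
q3 · q2 · q1 = -0.4506 + 0.5657i - 0.6808j + 0.1151k
q4 · q3 · q2 · q1 = 0.8 - 0.3186i + 0.1628j - 0.4814k
0.8 - 0.3186i + 0.1628j - 0.4814k


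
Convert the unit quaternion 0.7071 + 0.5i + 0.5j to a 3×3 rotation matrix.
[[0.5, 0.5, 0.7071], [0.5, 0.5, -0.7071], [-0.7071, 0.7071, 0]]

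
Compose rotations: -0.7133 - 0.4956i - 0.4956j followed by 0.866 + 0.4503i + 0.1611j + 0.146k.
-0.3147 - 0.678i - 0.6165j - 0.2475k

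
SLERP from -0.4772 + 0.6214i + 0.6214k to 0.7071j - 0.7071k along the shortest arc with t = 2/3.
-0.1931 + 0.2514i - 0.533j + 0.7845k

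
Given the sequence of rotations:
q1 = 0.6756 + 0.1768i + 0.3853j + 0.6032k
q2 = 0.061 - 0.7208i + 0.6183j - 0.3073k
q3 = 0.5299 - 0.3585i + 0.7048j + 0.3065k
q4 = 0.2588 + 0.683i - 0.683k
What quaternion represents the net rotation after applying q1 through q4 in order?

q2 · q1 = 0.1158 + 0.0152i + 0.8217j - 0.5579k
q3 · q2 · q1 = -0.3413 - 0.6785i + 0.3217j - 0.5654k
q4 · q3 · q2 · q1 = -0.0111 - 0.189i + 0.9328j + 0.3065k
-0.0111 - 0.189i + 0.9328j + 0.3065k


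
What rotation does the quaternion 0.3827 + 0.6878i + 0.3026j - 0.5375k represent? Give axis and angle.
axis = (0.7445, 0.3275, -0.5818), θ = 3π/4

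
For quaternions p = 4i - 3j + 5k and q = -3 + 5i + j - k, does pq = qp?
No: pq = -12 - 14i + 38j + 4k ≠ -12 - 10i - 20j - 34k = qp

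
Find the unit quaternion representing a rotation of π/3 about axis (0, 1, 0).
0.866 + 0.5j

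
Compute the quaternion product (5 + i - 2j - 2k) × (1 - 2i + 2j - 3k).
5 + i + 15j - 19k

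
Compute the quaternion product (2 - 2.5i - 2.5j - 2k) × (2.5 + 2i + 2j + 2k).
19 - 3.25i - 1.25j - k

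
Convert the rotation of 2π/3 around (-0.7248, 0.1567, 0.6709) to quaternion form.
0.5 - 0.6277i + 0.1357j + 0.581k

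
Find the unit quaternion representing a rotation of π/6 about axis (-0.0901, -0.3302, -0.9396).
0.9659 - 0.0233i - 0.0855j - 0.2432k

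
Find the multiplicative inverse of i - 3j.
-0.1i + 0.3j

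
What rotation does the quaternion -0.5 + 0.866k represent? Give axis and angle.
axis = (0, 0, 1), θ = 4π/3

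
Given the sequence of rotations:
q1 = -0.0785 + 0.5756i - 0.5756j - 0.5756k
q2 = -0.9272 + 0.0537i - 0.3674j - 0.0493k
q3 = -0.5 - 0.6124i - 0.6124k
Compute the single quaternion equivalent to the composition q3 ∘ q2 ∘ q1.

q2 · q1 = -0.198 - 0.3548i + 0.5651j + 0.7181k
q3 · q2 · q1 = 0.3215 + 0.6447i + 0.3745j - 0.5839k
0.3215 + 0.6447i + 0.3745j - 0.5839k


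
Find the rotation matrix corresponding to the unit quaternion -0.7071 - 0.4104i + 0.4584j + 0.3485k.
[[0.3368, 0.1166, -0.9343], [-0.8691, 0.4202, -0.2609], [0.3622, 0.8999, 0.2429]]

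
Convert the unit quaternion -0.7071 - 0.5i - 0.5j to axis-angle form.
axis = (-√2/2, -√2/2, 0), θ = 3π/2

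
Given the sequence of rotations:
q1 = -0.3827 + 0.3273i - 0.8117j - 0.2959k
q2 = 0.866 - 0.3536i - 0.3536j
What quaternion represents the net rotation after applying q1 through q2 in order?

q2 · q1 = -0.5027 + 0.5234i - 0.6722j + 0.1465k
-0.5027 + 0.5234i - 0.6722j + 0.1465k


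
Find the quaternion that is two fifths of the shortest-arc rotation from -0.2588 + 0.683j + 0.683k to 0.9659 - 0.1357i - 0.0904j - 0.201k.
-0.6407 + 0.065i + 0.5138j + 0.5668k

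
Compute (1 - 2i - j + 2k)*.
1 + 2i + j - 2k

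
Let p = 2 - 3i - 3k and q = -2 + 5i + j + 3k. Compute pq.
20 + 19i - 4j + 9k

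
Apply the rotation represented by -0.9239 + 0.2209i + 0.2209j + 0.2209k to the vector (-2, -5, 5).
(-5.691, -0.874, 4.565)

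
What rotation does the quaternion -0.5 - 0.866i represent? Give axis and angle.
axis = (-1, 0, 0), θ = 4π/3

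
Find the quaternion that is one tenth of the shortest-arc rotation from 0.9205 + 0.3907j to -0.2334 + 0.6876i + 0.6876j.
0.8671 + 0.1041i + 0.4871j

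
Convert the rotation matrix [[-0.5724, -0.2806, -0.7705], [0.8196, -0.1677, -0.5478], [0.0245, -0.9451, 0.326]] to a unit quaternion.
0.3827 - 0.2595i - 0.5193j + 0.7187k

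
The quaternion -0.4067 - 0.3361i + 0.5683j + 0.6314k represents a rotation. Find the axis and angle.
axis = (-0.3679, 0.6221, 0.6911), θ = 228°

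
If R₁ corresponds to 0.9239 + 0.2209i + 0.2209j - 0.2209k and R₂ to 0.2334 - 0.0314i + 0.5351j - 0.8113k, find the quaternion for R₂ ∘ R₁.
-0.0748 + 0.0836i + 0.3598j - 0.9263k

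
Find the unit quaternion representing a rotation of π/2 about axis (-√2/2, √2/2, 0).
0.7071 - 0.5i + 0.5j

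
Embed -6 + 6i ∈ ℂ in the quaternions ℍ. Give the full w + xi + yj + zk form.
-6 + 6i + 0j + 0k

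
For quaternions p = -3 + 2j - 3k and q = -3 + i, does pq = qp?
No: pq = 9 - 3i - 9j + 7k ≠ 9 - 3i - 3j + 11k = qp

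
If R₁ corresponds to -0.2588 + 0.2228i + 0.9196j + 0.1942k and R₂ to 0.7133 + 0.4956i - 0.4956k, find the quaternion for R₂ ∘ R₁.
-0.1988 + 0.4864i + 0.4493j + 0.7225k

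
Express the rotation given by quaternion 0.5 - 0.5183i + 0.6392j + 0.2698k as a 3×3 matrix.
[[0.0373, -0.9324, 0.3595], [-0.3928, 0.3171, 0.8632], [-0.9189, -0.1734, -0.3544]]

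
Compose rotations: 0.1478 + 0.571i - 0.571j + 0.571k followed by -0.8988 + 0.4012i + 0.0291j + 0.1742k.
-0.4448 - 0.3378i + 0.3879j - 0.7332k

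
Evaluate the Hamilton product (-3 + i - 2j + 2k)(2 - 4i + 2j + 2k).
-2 + 6i - 20j - 8k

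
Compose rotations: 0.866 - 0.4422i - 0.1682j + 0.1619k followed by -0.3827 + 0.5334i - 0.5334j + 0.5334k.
-0.2716 + 0.6345i - 0.7198j + 0.0744k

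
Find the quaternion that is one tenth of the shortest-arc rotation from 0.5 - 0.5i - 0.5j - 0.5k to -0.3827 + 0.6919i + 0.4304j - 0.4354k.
0.5112 - 0.5479i - 0.5169j - 0.4139k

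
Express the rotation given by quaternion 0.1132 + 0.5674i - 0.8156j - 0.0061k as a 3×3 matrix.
[[-0.3305, -0.9242, -0.1916], [-0.9269, 0.356, -0.1185], [0.1777, 0.1384, -0.9743]]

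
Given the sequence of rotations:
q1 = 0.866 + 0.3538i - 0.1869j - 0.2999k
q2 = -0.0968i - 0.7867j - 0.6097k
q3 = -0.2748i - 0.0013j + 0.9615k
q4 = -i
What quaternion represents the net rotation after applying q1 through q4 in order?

q2 · q1 = -0.2956 + 0.0381i - 0.926j - 0.2316k
q3 · q2 · q1 = 0.2319 + 0.9719i - 0.0266j - 0.0297k
q4 · q3 · q2 · q1 = 0.9719 - 0.2319i - 0.0297j + 0.0266k
0.9719 - 0.2319i - 0.0297j + 0.0266k


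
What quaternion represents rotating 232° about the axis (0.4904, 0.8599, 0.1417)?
-0.4384 + 0.4408i + 0.7729j + 0.1274k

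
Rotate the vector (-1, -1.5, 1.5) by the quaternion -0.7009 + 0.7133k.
(-1.482, 1.026, 1.5)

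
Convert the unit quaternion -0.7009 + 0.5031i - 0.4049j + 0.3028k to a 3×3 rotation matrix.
[[0.4887, 0.0171, 0.8723], [-0.8319, 0.3104, 0.46], [-0.2629, -0.9505, 0.1659]]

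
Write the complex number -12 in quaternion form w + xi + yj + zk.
-12 + 0i + 0j + 0k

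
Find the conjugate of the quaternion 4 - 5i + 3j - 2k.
4 + 5i - 3j + 2k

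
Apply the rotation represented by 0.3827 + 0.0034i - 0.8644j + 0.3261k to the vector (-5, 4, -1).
(3.173, 2.497, -5.069)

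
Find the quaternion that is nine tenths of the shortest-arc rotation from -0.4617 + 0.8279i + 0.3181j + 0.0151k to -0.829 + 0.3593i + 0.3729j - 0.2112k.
-0.806 + 0.4167i + 0.3744j - 0.1911k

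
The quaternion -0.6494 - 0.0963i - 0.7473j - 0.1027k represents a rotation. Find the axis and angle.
axis = (-0.1266, -0.9827, -0.1351), θ = 261°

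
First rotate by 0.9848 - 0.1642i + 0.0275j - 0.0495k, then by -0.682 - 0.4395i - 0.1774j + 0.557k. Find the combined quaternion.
-0.7113 - 0.3274i - 0.3067j + 0.5411k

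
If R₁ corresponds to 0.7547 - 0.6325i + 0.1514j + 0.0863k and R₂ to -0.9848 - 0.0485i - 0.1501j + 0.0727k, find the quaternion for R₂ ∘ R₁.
-0.7575 + 0.5623i - 0.3042j - 0.1324k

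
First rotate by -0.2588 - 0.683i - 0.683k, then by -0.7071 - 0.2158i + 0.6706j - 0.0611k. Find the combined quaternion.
-0.0061 + 0.0808i - 0.2792j + 0.9568k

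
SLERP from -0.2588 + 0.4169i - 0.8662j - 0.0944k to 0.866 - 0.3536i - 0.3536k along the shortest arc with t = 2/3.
-0.7803 + 0.45i - 0.3657j + 0.2341k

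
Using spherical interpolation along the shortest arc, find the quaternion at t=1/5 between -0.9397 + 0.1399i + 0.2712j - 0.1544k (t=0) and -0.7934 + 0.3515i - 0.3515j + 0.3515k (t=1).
-0.9679 + 0.197i + 0.1479j - 0.0499k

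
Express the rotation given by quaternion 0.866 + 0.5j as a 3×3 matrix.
[[0.5, 0, 0.866], [0, 1, 0], [-0.866, 0, 0.5]]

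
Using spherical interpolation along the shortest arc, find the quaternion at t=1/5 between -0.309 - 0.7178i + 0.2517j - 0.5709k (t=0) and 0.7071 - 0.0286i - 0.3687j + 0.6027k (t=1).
-0.4204 - 0.5965i + 0.2953j - 0.6167k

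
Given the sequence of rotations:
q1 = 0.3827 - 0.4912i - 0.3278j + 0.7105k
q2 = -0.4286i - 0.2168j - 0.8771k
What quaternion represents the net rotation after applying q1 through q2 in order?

q2 · q1 = 0.3416 - 0.6056i + 0.6524j - 0.3017k
0.3416 - 0.6056i + 0.6524j - 0.3017k


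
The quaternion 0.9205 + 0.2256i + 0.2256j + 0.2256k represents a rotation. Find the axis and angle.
axis = (√3/3, √3/3, √3/3), θ = 46°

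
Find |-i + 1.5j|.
1.803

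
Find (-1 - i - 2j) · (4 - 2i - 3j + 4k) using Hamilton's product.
-12 - 10i - j - 5k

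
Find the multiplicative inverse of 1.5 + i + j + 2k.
0.1818 - 0.1212i - 0.1212j - 0.2424k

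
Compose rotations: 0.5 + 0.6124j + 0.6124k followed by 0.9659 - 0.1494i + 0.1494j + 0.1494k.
0.3 - 0.0747i + 0.7577j + 0.5747k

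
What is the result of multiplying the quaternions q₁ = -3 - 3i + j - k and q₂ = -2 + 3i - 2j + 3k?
20 - 2i + 10j - 4k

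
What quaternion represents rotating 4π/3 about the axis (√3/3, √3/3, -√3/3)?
-0.5 + 0.5i + 0.5j - 0.5k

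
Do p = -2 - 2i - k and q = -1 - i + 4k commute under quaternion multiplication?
No: pq = 4 + 4i + 9j - 7k ≠ 4 + 4i - 9j - 7k = qp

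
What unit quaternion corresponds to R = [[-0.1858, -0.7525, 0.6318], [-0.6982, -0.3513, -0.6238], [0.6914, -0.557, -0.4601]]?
0.0262 + 0.6375i - 0.5689j + 0.5189k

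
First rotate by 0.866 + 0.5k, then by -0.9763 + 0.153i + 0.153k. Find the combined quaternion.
-0.922 + 0.1325i - 0.0765j - 0.3557k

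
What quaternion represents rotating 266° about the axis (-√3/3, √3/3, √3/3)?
-0.682 - 0.4222i + 0.4222j + 0.4222k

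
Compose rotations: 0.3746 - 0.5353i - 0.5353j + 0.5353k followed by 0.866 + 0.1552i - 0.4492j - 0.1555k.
0.2503 - 0.7291i - 0.6317j + 0.0818k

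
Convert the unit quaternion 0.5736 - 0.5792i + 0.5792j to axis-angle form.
axis = (-√2/2, √2/2, 0), θ = 110°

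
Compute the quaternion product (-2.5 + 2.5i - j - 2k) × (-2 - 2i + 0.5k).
11 - 0.5i + 4.75j + 0.75k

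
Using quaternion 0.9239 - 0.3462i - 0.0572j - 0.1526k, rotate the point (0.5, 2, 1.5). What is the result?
(1.117, 2.292, -0.008)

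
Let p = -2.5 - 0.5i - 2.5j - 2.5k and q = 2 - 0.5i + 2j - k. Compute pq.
-2.75 + 7.75i - 9.25j - 4.75k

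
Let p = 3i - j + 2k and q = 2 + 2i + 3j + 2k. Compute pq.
-7 - 2i - 4j + 15k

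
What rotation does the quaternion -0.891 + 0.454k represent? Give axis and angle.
axis = (0, 0, 1), θ = 306°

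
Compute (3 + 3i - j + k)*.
3 - 3i + j - k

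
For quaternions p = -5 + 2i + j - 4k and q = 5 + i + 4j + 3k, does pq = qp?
No: pq = -19 + 24i - 25j - 28k ≠ -19 - 14i - 5j - 42k = qp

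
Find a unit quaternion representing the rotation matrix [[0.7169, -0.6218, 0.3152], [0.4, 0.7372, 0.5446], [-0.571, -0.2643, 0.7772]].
0.8988 - 0.225i + 0.2465j + 0.2842k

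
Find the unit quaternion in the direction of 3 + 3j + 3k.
0.5774 + 0.5774j + 0.5774k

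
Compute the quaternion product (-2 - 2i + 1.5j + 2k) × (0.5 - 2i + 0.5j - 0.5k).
-4.75 + 1.25i - 5.25j + 4k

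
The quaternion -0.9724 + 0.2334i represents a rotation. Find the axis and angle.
axis = (1, 0, 0), θ = 333°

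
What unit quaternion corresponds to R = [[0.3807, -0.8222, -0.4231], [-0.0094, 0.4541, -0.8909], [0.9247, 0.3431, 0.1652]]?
0.7071 + 0.4363i - 0.4765j + 0.2874k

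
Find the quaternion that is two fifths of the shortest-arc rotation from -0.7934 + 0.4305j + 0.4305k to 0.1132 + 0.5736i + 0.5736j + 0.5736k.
-0.4989 + 0.2795i + 0.5801j + 0.5801k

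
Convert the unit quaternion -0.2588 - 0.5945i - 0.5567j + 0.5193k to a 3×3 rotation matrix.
[[-0.1592, 0.9307, -0.3293], [0.3931, -0.2462, -0.8859], [-0.9056, -0.2705, -0.3267]]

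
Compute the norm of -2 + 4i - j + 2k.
5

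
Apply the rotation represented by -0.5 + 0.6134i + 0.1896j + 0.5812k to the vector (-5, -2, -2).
(-3.937, 0.932, -4.078)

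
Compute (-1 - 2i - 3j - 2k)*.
-1 + 2i + 3j + 2k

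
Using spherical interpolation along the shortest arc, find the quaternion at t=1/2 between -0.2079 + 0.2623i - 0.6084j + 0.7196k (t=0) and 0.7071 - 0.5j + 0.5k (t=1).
0.2866 + 0.1506i - 0.6363j + 0.7002k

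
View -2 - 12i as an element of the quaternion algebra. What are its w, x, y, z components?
-2 - 12i + 0j + 0k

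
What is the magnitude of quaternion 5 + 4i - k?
√42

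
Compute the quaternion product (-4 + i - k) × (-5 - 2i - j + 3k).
25 + 2i + 3j - 8k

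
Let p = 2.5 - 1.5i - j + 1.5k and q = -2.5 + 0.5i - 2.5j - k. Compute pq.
-6.5 + 9.75i - 4.5j - 2k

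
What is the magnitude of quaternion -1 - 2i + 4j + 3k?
√30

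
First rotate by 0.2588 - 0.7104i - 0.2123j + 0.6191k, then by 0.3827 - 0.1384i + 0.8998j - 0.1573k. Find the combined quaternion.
0.2891 + 0.216i + 0.3491j + 0.8648k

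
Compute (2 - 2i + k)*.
2 + 2i - k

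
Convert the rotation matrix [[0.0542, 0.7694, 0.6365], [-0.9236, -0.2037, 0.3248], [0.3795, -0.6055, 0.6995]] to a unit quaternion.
0.6225 - 0.3736i + 0.1032j - 0.6799k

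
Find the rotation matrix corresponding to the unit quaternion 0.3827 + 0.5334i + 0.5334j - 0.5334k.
[[-0.1381, 0.9773, -0.1608], [0.1608, -0.1381, -0.9773], [-0.9773, -0.1608, -0.1381]]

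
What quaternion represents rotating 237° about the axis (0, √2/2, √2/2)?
-0.4772 + 0.6214j + 0.6214k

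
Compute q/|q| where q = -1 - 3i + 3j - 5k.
-0.1508 - 0.4523i + 0.4523j - 0.7538k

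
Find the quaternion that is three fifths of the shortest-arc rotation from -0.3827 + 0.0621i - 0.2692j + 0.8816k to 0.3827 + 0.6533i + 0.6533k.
0.0802 + 0.4768i - 0.1279j + 0.866k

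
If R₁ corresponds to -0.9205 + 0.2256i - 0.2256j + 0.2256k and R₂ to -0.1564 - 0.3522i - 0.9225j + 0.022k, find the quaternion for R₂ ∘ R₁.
0.0103 + 0.0858i + 0.9689j + 0.232k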